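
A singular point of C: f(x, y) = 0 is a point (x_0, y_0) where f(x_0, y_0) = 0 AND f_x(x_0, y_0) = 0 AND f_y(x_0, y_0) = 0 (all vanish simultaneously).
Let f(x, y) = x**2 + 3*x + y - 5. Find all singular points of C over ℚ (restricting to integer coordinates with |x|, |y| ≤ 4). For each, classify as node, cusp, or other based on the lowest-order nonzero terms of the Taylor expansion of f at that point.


No singular points in the scanned grid; C is smooth there.

Compute partial derivatives:
  f_x = 2*x + 3.
  f_y = 1.
f_y = 1 is a nonzero constant, so f_y never vanishes: no point (x, y) can satisfy f = f_x = f_y = 0. In particular no (x, y) ∈ {−4, ..., 4}² is singular; the curve is smooth.


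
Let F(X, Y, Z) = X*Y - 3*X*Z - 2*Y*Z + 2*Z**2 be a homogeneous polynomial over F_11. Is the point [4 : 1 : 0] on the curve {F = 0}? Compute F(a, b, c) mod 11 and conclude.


F(4,1,0) ≡ 4 (mod 11); P is NOT on the curve.

Evaluate F(4, 1, 0) term-by-term (mod 11).
  X*Y ↦ 1·4·1·1 = 4
  -3*X*Z ↦ -3·4·1·0 = 0
  -2*Y*Z ↦ -2·1·1·0 = 0
  2*Z**2 ↦ 2·1·1·0 = 0
Sum: F(4, 1, 0) = (4) + (0) + (0) + (0) = 4.
Reducing mod 11: 4 ≡ 4 (mod 11).
Since F(a, b, c) ≡ 4 ≠ 0 (mod 11), P does NOT lie on the curve.


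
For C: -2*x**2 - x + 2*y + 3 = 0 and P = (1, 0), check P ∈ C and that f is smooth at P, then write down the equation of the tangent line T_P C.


Tangent line at P: -5*x + 2*y + 5 = 0.

Step 1: f(1, 0) = 0, so P lies on C.
Step 2: partial derivatives
  f_x(x, y) = -4*x - 1, f_y(x, y) = 2.
  f_x(P) = -5, f_y(P) = 2 (gradient nonzero, so P is smooth).
Step 3: tangent line at P: -5·(x − 1) + 2·(y − 0) = 0.
Expanding: -5*x + 2*y + 5 = 0.


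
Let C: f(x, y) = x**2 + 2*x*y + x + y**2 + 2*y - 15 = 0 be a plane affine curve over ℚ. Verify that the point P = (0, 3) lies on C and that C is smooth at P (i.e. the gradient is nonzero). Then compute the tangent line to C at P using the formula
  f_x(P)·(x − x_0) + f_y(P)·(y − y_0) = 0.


Tangent line at P: 7*x + 8*y - 24 = 0.

Step 1: f(0, 3) = 0, so P lies on C.
Step 2: partial derivatives
  f_x(x, y) = 2*x + 2*y + 1, f_y(x, y) = 2*x + 2*y + 2.
  f_x(P) = 7, f_y(P) = 8 (gradient nonzero, so P is smooth).
Step 3: tangent line at P: 7·(x − 0) + 8·(y − 3) = 0.
Expanding: 7*x + 8*y - 24 = 0.


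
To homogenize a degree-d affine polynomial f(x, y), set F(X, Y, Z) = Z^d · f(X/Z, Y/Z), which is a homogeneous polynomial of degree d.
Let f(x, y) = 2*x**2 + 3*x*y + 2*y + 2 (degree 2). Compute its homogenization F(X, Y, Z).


F(X, Y, Z) = 2*X**2 + 3*X*Y + 2*Y*Z + 2*Z**2

deg(f) = 2.
Substitute x = X/Z, y = Y/Z into f, then multiply by Z^2.
  monomial 2·x^2·y^0 ↦ 2·X^2·Y^0·Z^0.
  monomial 3·x^1·y^1 ↦ 3·X^1·Y^1·Z^0.
  monomial 2·x^0·y^1 ↦ 2·X^0·Y^1·Z^1.
  monomial 2·x^0·y^0 ↦ 2·X^0·Y^0·Z^2.
Collecting: F(X, Y, Z) = 2*X**2 + 3*X*Y + 2*Y*Z + 2*Z**2.


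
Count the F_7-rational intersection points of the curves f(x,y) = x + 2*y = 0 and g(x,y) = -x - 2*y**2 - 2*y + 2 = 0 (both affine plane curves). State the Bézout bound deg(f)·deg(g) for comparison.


Common zeros: {(2, 6), (5, 1)}; count = 2; Bézout bound = 2.

deg(f) = 1, deg(g) = 2, so Bézout bound = 2.
Scan x ∈ F_7. For each x, list the y ∈ F_7 with f(x, y) ≡ 0 and those with g(x, y) ≡ 0 (mod 7); the common zeros in that column are the intersection.
  x = 0: f ≡ 0 at y ∈ {0}; g ≡ 0 at y ∈ ∅; common: ∅.
  x = 1: f ≡ 0 at y ∈ {3}; g ≡ 0 at y ∈ ∅; common: ∅.
  x = 2: f ≡ 0 at y ∈ {6}; g ≡ 0 at y ∈ {0, 6}; common: {6}.
  x = 3: f ≡ 0 at y ∈ {2}; g ≡ 0 at y ∈ ∅; common: ∅.
  x = 4: f ≡ 0 at y ∈ {5}; g ≡ 0 at y ∈ {2, 4}; common: ∅.
  x = 5: f ≡ 0 at y ∈ {1}; g ≡ 0 at y ∈ {1, 5}; common: {1}.
  x = 6: f ≡ 0 at y ∈ {4}; g ≡ 0 at y ∈ {3}; common: ∅.
Collecting: common zeros = {(2, 6), (5, 1)}, so the count is 2.
Comparison with the Bézout bound: 2 ≤ 2 = deg(f)·deg(g), as expected for curves with no common component (the bound is attained).


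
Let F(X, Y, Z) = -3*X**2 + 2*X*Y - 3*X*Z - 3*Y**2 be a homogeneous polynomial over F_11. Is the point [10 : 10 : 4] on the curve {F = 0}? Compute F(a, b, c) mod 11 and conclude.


F(10,10,4) ≡ 8 (mod 11); P is NOT on the curve.

Evaluate F(10, 10, 4) term-by-term (mod 11).
  -3*X**2 ↦ -3·100·1·1 = -300
  2*X*Y ↦ 2·10·10·1 = 200
  -3*X*Z ↦ -3·10·1·4 = -120
  -3*Y**2 ↦ -3·1·100·1 = -300
Sum: F(10, 10, 4) = (-300) + (200) + (-120) + (-300) = -520.
Reducing mod 11: -520 ≡ 8 (mod 11).
Since F(a, b, c) ≡ 8 ≠ 0 (mod 11), P does NOT lie on the curve.


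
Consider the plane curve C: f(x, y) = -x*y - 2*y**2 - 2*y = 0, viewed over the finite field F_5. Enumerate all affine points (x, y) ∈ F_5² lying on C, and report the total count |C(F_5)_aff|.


Affine F_5-points: {(0, 0), (0, 4), (1, 0), (1, 1), (2, 0), (2, 3), (3, 0), (4, 0), (4, 2)}; count = 9.

For each of the 25 pairs (x, y) ∈ F_5², evaluate f(x, y) mod 5. Record the zeros.
  x = 0: [0↦0, 1↦1, 2↦3, 3↦1, 4↦0]  zeros at y ∈ {0, 4}
  x = 1: [0↦0, 1↦0, 2↦1, 3↦3, 4↦1]  zeros at y ∈ {0, 1}
  x = 2: [0↦0, 1↦4, 2↦4, 3↦0, 4↦2]  zeros at y ∈ {0, 3}
  x = 3: [0↦0, 1↦3, 2↦2, 3↦2, 4↦3]  zeros at y ∈ {0}
  x = 4: [0↦0, 1↦2, 2↦0, 3↦4, 4↦4]  zeros at y ∈ {0, 2}
Collecting zeros: affine points = {(0, 0), (0, 4), (1, 0), (1, 1), (2, 0), (2, 3), (3, 0), (4, 0), (4, 2)}.
Total count |C(F_5)_aff| = 9.


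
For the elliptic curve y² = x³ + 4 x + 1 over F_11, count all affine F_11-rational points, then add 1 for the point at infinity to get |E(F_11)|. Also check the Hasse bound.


Affine points = {(0, 1), (0, 10), (4, 2), (4, 9), (5, 5), (5, 6), (7, 3), (7, 8)}; affine count = 8; |E(F_11)| = 9.

Discriminant check: Δ ∝ 4a³ + 27b² = 4·4³ + 27·1² = 4·64 + 27·1 ≡ 8 (mod 11). Nonzero ⇒ E is nonsingular.
For each x ∈ F_11, compute rhs = x³ + 4·x + 1 mod 11, then count y ∈ F_11 with y² ≡ rhs.
  x = 0: rhs = 1, matching y values: 1, 10 (2 points).
  x = 1: rhs = 6, matching y values: none (0 points).
  x = 2: rhs = 6, matching y values: none (0 points).
  x = 3: rhs = 7, matching y values: none (0 points).
  x = 4: rhs = 4, matching y values: 2, 9 (2 points).
  x = 5: rhs = 3, matching y values: 5, 6 (2 points).
  x = 6: rhs = 10, matching y values: none (0 points).
  x = 7: rhs = 9, matching y values: 3, 8 (2 points).
  x = 8: rhs = 6, matching y values: none (0 points).
  x = 9: rhs = 7, matching y values: none (0 points).
  x = 10: rhs = 7, matching y values: none (0 points).
Total affine count: 8.
Full point count |E(F_11)| = 8 + 1 = 9.
Hasse bound: |9 − (11+1)| = |-3| = 3 ≤ 2√11 ≈ 6.6332 ✓.


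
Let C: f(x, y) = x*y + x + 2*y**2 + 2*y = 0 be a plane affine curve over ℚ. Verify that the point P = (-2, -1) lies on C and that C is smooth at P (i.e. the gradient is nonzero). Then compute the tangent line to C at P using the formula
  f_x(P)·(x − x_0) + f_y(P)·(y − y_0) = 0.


Tangent line at P: -4*y - 4 = 0.

Step 1: f(-2, -1) = 0, so P lies on C.
Step 2: partial derivatives
  f_x(x, y) = y + 1, f_y(x, y) = x + 4*y + 2.
  f_x(P) = 0, f_y(P) = -4 (gradient nonzero, so P is smooth).
Step 3: tangent line at P: 0·(x − -2) + -4·(y − -1) = 0.
Expanding: -4*y - 4 = 0.


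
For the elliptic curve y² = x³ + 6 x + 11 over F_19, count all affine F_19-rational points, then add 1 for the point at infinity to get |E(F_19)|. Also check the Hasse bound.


Affine points = {(0, 7), (0, 12), (4, 2), (4, 17), (6, 4), (6, 15), (7, 4), (7, 15), (8, 1), (8, 18), (10, 8), (10, 11), (12, 5), (12, 14), (13, 5), (13, 14), (16, 2), (16, 17), (18, 2), (18, 17)}; affine count = 20; |E(F_19)| = 21.

Discriminant check: Δ ∝ 4a³ + 27b² = 4·6³ + 27·11² = 4·216 + 27·121 ≡ 8 (mod 19). Nonzero ⇒ E is nonsingular.
For each x ∈ F_19, compute rhs = x³ + 6·x + 11 mod 19, then count y ∈ F_19 with y² ≡ rhs.
  x = 0: rhs = 11, matching y values: 7, 12 (2 points).
  x = 1: rhs = 18, matching y values: none (0 points).
  x = 2: rhs = 12, matching y values: none (0 points).
  x = 3: rhs = 18, matching y values: none (0 points).
  x = 4: rhs = 4, matching y values: 2, 17 (2 points).
  x = 5: rhs = 14, matching y values: none (0 points).
  x = 6: rhs = 16, matching y values: 4, 15 (2 points).
  x = 7: rhs = 16, matching y values: 4, 15 (2 points).
  x = 8: rhs = 1, matching y values: 1, 18 (2 points).
  x = 9: rhs = 15, matching y values: none (0 points).
  x = 10: rhs = 7, matching y values: 8, 11 (2 points).
  x = 11: rhs = 2, matching y values: none (0 points).
  x = 12: rhs = 6, matching y values: 5, 14 (2 points).
  x = 13: rhs = 6, matching y values: 5, 14 (2 points).
  x = 14: rhs = 8, matching y values: none (0 points).
  x = 15: rhs = 18, matching y values: none (0 points).
  x = 16: rhs = 4, matching y values: 2, 17 (2 points).
  x = 17: rhs = 10, matching y values: none (0 points).
  x = 18: rhs = 4, matching y values: 2, 17 (2 points).
Total affine count: 20.
Full point count |E(F_19)| = 20 + 1 = 21.
Hasse bound: |21 − (19+1)| = |1| = 1 ≤ 2√19 ≈ 8.7178 ✓.


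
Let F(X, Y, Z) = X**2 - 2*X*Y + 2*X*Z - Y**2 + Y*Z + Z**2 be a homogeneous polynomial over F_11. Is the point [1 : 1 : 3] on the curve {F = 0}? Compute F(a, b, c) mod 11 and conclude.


F(1,1,3) ≡ 5 (mod 11); P is NOT on the curve.

Evaluate F(1, 1, 3) term-by-term (mod 11).
  X**2 ↦ 1·1·1·1 = 1
  -2*X*Y ↦ -2·1·1·1 = -2
  2*X*Z ↦ 2·1·1·3 = 6
  -Y**2 ↦ -1·1·1·1 = -1
  Y*Z ↦ 1·1·1·3 = 3
  Z**2 ↦ 1·1·1·9 = 9
Sum: F(1, 1, 3) = (1) + (-2) + (6) + (-1) + (3) + (9) = 16.
Reducing mod 11: 16 ≡ 5 (mod 11).
Since F(a, b, c) ≡ 5 ≠ 0 (mod 11), P does NOT lie on the curve.


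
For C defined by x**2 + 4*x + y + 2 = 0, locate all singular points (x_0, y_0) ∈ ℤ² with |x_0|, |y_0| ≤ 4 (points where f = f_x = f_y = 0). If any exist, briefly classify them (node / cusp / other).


No singular points in the scanned grid; C is smooth there.

Compute partial derivatives:
  f_x = 2*x + 4.
  f_y = 1.
f_y = 1 is a nonzero constant, so f_y never vanishes: no point (x, y) can satisfy f = f_x = f_y = 0. In particular no (x, y) ∈ {−4, ..., 4}² is singular; the curve is smooth.


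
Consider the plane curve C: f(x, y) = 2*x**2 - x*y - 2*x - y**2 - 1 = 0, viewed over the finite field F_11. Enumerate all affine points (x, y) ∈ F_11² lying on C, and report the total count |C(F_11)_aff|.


Affine F_11-points: {(2, 1), (2, 8), (3, 0), (3, 8), (4, 2), (4, 5), (5, 1), (5, 5), (9, 0), (9, 2)}; count = 10.

For each of the 121 pairs (x, y) ∈ F_11², evaluate f(x, y) mod 11. Record the zeros.
  x = 0: [0↦10, 1↦9, 2↦6, 3↦1, 4↦5, 5↦7, 6↦7, 7↦5, 8↦1, 9↦6, 10↦9]  zeros at y ∈ ∅
  x = 1: [0↦10, 1↦8, 2↦4, 3↦9, 4↦1, 5↦2, 6↦1, 7↦9, 8↦4, 9↦8, 10↦10]  zeros at y ∈ ∅
  x = 2: [0↦3, 1↦0, 2↦6, 3↦10, 4↦1, 5↦1, 6↦10, 7↦6, 8↦0, 9↦3, 10↦4]  zeros at y ∈ {1, 8}
  x = 3: [0↦0, 1↦7, 2↦1, 3↦4, 4↦5, 5↦4, 6↦1, 7↦7, 8↦0, 9↦2, 10↦2]  zeros at y ∈ {0, 8}
  x = 4: [0↦1, 1↦7, 2↦0, 3↦2, 4↦2, 5↦0, 6↦7, 7↦1, 8↦4, 9↦5, 10↦4]  zeros at y ∈ {2, 5}
  x = 5: [0↦6, 1↦0, 2↦3, 3↦4, 4↦3, 5↦0, 6↦6, 7↦10, 8↦1, 9↦1, 10↦10]  zeros at y ∈ {1, 5}
  x = 6: [0↦4, 1↦8, 2↦10, 3↦10, 4↦8, 5↦4, 6↦9, 7↦1, 8↦2, 9↦1, 10↦9]  zeros at y ∈ ∅
  x = 7: [0↦6, 1↦9, 2↦10, 3↦9, 4↦6, 5↦1, 6↦5, 7↦7, 8↦7, 9↦5, 10↦1]  zeros at y ∈ ∅
  x = 8: [0↦1, 1↦3, 2↦3, 3↦1, 4↦8, 5↦2, 6↦5, 7↦6, 8↦5, 9↦2, 10↦8]  zeros at y ∈ ∅
  x = 9: [0↦0, 1↦1, 2↦0, 3↦8, 4↦3, 5↦7, 6↦9, 7↦9, 8↦7, 9↦3, 10↦8]  zeros at y ∈ {0, 2}
  x = 10: [0↦3, 1↦3, 2↦1, 3↦8, 4↦2, 5↦5, 6↦6, 7↦5, 8↦2, 9↦8, 10↦1]  zeros at y ∈ ∅
Collecting zeros: affine points = {(2, 1), (2, 8), (3, 0), (3, 8), (4, 2), (4, 5), (5, 1), (5, 5), (9, 0), (9, 2)}.
Total count |C(F_11)_aff| = 10.


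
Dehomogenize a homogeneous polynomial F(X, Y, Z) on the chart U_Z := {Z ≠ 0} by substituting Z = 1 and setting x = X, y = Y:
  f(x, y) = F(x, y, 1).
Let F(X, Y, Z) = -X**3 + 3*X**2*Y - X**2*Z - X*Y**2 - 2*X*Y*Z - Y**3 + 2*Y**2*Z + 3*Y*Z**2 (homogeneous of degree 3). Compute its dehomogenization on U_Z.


f(x, y) = -x**3 + 3*x**2*y - x**2 - x*y**2 - 2*x*y - y**3 + 2*y**2 + 3*y

On U_Z we set Z = 1. Each monomial c·X^i·Y^j·Z^k in F becomes c·x^i·y^j·1^k = c·x^i·y^j.
Substituting Z = 1: F(X, Y, 1) = -x**3 + 3*x**2*y - x**2 - x*y**2 - 2*x*y - y**3 + 2*y**2 + 3*y.
Note: deg(f) ≤ deg(F) = 3; strict inequality happens when F is divisible by Z (lost terms).


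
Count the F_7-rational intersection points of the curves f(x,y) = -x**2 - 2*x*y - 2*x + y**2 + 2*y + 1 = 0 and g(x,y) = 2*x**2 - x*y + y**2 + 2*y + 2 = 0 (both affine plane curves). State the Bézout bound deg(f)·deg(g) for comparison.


Common zeros: {(2, 2), (4, 5), (6, 2)}; count = 3; Bézout bound = 4.

deg(f) = 2, deg(g) = 2, so Bézout bound = 4.
Scan x ∈ F_7. For each x, list the y ∈ F_7 with f(x, y) ≡ 0 and those with g(x, y) ≡ 0 (mod 7); the common zeros in that column are the intersection.
  x = 0: f ≡ 0 at y ∈ {6}; g ≡ 0 at y ∈ ∅; common: ∅.
  x = 1: f ≡ 0 at y ∈ {3, 4}; g ≡ 0 at y ∈ ∅; common: ∅.
  x = 2: f ≡ 0 at y ∈ {0, 2}; g ≡ 0 at y ∈ {2, 5}; common: {2}.
  x = 3: f ≡ 0 at y ∈ {0, 4}; g ≡ 0 at y ∈ ∅; common: ∅.
  x = 4: f ≡ 0 at y ∈ {1, 5}; g ≡ 0 at y ∈ {4, 5}; common: {5}.
  x = 5: f ≡ 0 at y ∈ {3, 5}; g ≡ 0 at y ∈ {4, 6}; common: ∅.
  x = 6: f ≡ 0 at y ∈ {1, 2}; g ≡ 0 at y ∈ {2}; common: {2}.
Collecting: common zeros = {(2, 2), (4, 5), (6, 2)}, so the count is 3.
Comparison with the Bézout bound: 3 ≤ 4 = deg(f)·deg(g), as expected for curves with no common component (the affine F_7-count falls short of the bound because intersections may lie at infinity, over extension fields, or carry multiplicity).


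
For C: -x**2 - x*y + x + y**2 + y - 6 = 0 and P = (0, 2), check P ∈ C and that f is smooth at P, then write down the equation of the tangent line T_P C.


Tangent line at P: -x + 5*y - 10 = 0.

Step 1: f(0, 2) = 0, so P lies on C.
Step 2: partial derivatives
  f_x(x, y) = -2*x - y + 1, f_y(x, y) = -x + 2*y + 1.
  f_x(P) = -1, f_y(P) = 5 (gradient nonzero, so P is smooth).
Step 3: tangent line at P: -1·(x − 0) + 5·(y − 2) = 0.
Expanding: -x + 5*y - 10 = 0.


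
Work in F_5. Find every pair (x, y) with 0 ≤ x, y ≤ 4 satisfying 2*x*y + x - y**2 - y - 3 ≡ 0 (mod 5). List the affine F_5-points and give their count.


Affine F_5-points: {(0, 1), (0, 3), (2, 4), (3, 0)}; count = 4.

For each of the 25 pairs (x, y) ∈ F_5², evaluate f(x, y) mod 5. Record the zeros.
  x = 0: [0↦2, 1↦0, 2↦1, 3↦0, 4↦2]  zeros at y ∈ {1, 3}
  x = 1: [0↦3, 1↦3, 2↦1, 3↦2, 4↦1]  zeros at y ∈ ∅
  x = 2: [0↦4, 1↦1, 2↦1, 3↦4, 4↦0]  zeros at y ∈ {4}
  x = 3: [0↦0, 1↦4, 2↦1, 3↦1, 4↦4]  zeros at y ∈ {0}
  x = 4: [0↦1, 1↦2, 2↦1, 3↦3, 4↦3]  zeros at y ∈ ∅
Collecting zeros: affine points = {(0, 1), (0, 3), (2, 4), (3, 0)}.
Total count |C(F_5)_aff| = 4.


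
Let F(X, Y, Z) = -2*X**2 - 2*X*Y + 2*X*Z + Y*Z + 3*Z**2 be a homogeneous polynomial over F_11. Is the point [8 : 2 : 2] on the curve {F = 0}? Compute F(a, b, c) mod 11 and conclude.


F(8,2,2) ≡ 9 (mod 11); P is NOT on the curve.

Evaluate F(8, 2, 2) term-by-term (mod 11).
  -2*X**2 ↦ -2·64·1·1 = -128
  -2*X*Y ↦ -2·8·2·1 = -32
  2*X*Z ↦ 2·8·1·2 = 32
  Y*Z ↦ 1·1·2·2 = 4
  3*Z**2 ↦ 3·1·1·4 = 12
Sum: F(8, 2, 2) = (-128) + (-32) + (32) + (4) + (12) = -112.
Reducing mod 11: -112 ≡ 9 (mod 11).
Since F(a, b, c) ≡ 9 ≠ 0 (mod 11), P does NOT lie on the curve.


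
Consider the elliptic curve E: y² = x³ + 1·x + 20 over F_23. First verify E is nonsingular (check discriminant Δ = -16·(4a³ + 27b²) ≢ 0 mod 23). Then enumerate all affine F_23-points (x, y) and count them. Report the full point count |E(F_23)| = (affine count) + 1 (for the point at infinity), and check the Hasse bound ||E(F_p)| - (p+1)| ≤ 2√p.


Affine points = {(3, 2), (3, 21), (5, 9), (5, 14), (6, 9), (6, 14), (7, 5), (7, 18), (10, 8), (10, 15), (12, 9), (12, 14), (14, 8), (14, 15), (15, 11), (15, 12), (20, 6), (20, 17), (22, 8), (22, 15)}; affine count = 20; |E(F_23)| = 21.

Discriminant check: Δ ∝ 4a³ + 27b² = 4·1³ + 27·20² = 4·1 + 27·400 ≡ 17 (mod 23). Nonzero ⇒ E is nonsingular.
For each x ∈ F_23, compute rhs = x³ + 1·x + 20 mod 23, then count y ∈ F_23 with y² ≡ rhs.
  x = 0: rhs = 20, matching y values: none (0 points).
  x = 1: rhs = 22, matching y values: none (0 points).
  x = 2: rhs = 7, matching y values: none (0 points).
  x = 3: rhs = 4, matching y values: 2, 21 (2 points).
  x = 4: rhs = 19, matching y values: none (0 points).
  x = 5: rhs = 12, matching y values: 9, 14 (2 points).
  x = 6: rhs = 12, matching y values: 9, 14 (2 points).
  x = 7: rhs = 2, matching y values: 5, 18 (2 points).
  x = 8: rhs = 11, matching y values: none (0 points).
  x = 9: rhs = 22, matching y values: none (0 points).
  x = 10: rhs = 18, matching y values: 8, 15 (2 points).
  x = 11: rhs = 5, matching y values: none (0 points).
  x = 12: rhs = 12, matching y values: 9, 14 (2 points).
  x = 13: rhs = 22, matching y values: none (0 points).
  x = 14: rhs = 18, matching y values: 8, 15 (2 points).
  x = 15: rhs = 6, matching y values: 11, 12 (2 points).
  x = 16: rhs = 15, matching y values: none (0 points).
  x = 17: rhs = 5, matching y values: none (0 points).
  x = 18: rhs = 5, matching y values: none (0 points).
  x = 19: rhs = 21, matching y values: none (0 points).
  x = 20: rhs = 13, matching y values: 6, 17 (2 points).
  x = 21: rhs = 10, matching y values: none (0 points).
  x = 22: rhs = 18, matching y values: 8, 15 (2 points).
Total affine count: 20.
Full point count |E(F_23)| = 20 + 1 = 21.
Hasse bound: |21 − (23+1)| = |-3| = 3 ≤ 2√23 ≈ 9.5917 ✓.


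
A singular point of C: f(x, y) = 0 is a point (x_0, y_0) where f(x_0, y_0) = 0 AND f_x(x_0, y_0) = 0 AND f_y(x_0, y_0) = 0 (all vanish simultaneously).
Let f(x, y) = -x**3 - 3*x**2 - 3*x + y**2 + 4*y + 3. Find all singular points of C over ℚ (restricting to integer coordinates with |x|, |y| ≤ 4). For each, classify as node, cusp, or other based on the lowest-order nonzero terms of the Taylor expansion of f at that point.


Singular points: {(-1, -2)}; classification: cusp.

Compute partial derivatives:
  f_x = -3*x**2 - 6*x - 3.
  f_y = 2*y + 4.
Scan x_0 ∈ {−4, ..., 4}. For each x_0, f_y(x_0, y) is a polynomial in y; find its integer roots y ∈ {−4, ..., 4}, then test f_x and f at those candidates.
  x = -4: f_y(-4, y) = 2*y + 4; vanishes at y ∈ {-2}. (-4, -2): f_x = -27 ≠ 0.
  x = -3: f_y(-3, y) = 2*y + 4; vanishes at y ∈ {-2}. (-3, -2): f_x = -12 ≠ 0.
  x = -2: f_y(-2, y) = 2*y + 4; vanishes at y ∈ {-2}. (-2, -2): f_x = -3 ≠ 0.
  x = -1: f_y(-1, y) = 2*y + 4; vanishes at y ∈ {-2}. (-1, -2): f_x = 0, f = 0 — SINGULAR.
  x = 0: f_y(0, y) = 2*y + 4; vanishes at y ∈ {-2}. (0, -2): f_x = -3 ≠ 0.
  x = 1: f_y(1, y) = 2*y + 4; vanishes at y ∈ {-2}. (1, -2): f_x = -12 ≠ 0.
  x = 2: f_y(2, y) = 2*y + 4; vanishes at y ∈ {-2}. (2, -2): f_x = -27 ≠ 0.
  x = 3: f_y(3, y) = 2*y + 4; vanishes at y ∈ {-2}. (3, -2): f_x = -48 ≠ 0.
  x = 4: f_y(4, y) = 2*y + 4; vanishes at y ∈ {-2}. (4, -2): f_x = -75 ≠ 0.
Only singular point on the grid: (-1, -2).
Classify: substitute x = -1 + u, y = -2 + v and expand: f = -u**3 + v**2.
No constant or linear terms (consistent with a singular point). Quadratic part: v**2. Cubic part: -u**3.
The quadratic part v**2 is a perfect square, so there is a single (double) tangent line v = 0, i.e. y = -2. Restricting the cubic part to that line (v = 0) leaves -u**3 ≠ 0, so f is not divisible by v and the branch is v² ≈ u**3 to lowest order — this is a cusp.
Classification: cusp.


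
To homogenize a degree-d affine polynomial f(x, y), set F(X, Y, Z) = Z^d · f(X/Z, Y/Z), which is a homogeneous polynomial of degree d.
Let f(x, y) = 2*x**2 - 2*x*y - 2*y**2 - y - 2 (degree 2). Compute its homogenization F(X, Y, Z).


F(X, Y, Z) = 2*X**2 - 2*X*Y - 2*Y**2 - Y*Z - 2*Z**2

deg(f) = 2.
Substitute x = X/Z, y = Y/Z into f, then multiply by Z^2.
  monomial 2·x^2·y^0 ↦ 2·X^2·Y^0·Z^0.
  monomial -2·x^1·y^1 ↦ -2·X^1·Y^1·Z^0.
  monomial -2·x^0·y^2 ↦ -2·X^0·Y^2·Z^0.
  monomial -1·x^0·y^1 ↦ -1·X^0·Y^1·Z^1.
  monomial -2·x^0·y^0 ↦ -2·X^0·Y^0·Z^2.
Collecting: F(X, Y, Z) = 2*X**2 - 2*X*Y - 2*Y**2 - Y*Z - 2*Z**2.


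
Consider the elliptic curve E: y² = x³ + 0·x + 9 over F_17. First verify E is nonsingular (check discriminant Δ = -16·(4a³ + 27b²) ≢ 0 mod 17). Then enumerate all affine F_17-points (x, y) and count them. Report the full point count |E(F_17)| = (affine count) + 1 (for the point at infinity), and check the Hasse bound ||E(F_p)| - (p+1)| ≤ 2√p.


Affine points = {(0, 3), (0, 14), (2, 0), (3, 6), (3, 11), (5, 7), (5, 10), (6, 2), (6, 15), (13, 8), (13, 9), (14, 4), (14, 13), (15, 1), (15, 16), (16, 5), (16, 12)}; affine count = 17; |E(F_17)| = 18.

Discriminant check: Δ ∝ 4a³ + 27b² = 4·0³ + 27·9² = 4·0 + 27·81 ≡ 11 (mod 17). Nonzero ⇒ E is nonsingular.
For each x ∈ F_17, compute rhs = x³ + 0·x + 9 mod 17, then count y ∈ F_17 with y² ≡ rhs.
  x = 0: rhs = 9, matching y values: 3, 14 (2 points).
  x = 1: rhs = 10, matching y values: none (0 points).
  x = 2: rhs = 0, matching y values: 0 (1 points).
  x = 3: rhs = 2, matching y values: 6, 11 (2 points).
  x = 4: rhs = 5, matching y values: none (0 points).
  x = 5: rhs = 15, matching y values: 7, 10 (2 points).
  x = 6: rhs = 4, matching y values: 2, 15 (2 points).
  x = 7: rhs = 12, matching y values: none (0 points).
  x = 8: rhs = 11, matching y values: none (0 points).
  x = 9: rhs = 7, matching y values: none (0 points).
  x = 10: rhs = 6, matching y values: none (0 points).
  x = 11: rhs = 14, matching y values: none (0 points).
  x = 12: rhs = 3, matching y values: none (0 points).
  x = 13: rhs = 13, matching y values: 8, 9 (2 points).
  x = 14: rhs = 16, matching y values: 4, 13 (2 points).
  x = 15: rhs = 1, matching y values: 1, 16 (2 points).
  x = 16: rhs = 8, matching y values: 5, 12 (2 points).
Total affine count: 17.
Full point count |E(F_17)| = 17 + 1 = 18.
Hasse bound: |18 − (17+1)| = |0| = 0 ≤ 2√17 ≈ 8.2462 ✓.


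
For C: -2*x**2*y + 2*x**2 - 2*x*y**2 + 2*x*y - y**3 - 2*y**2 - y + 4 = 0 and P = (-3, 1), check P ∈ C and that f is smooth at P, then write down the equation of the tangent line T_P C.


Tangent line at P: 20 - 20*y = 0.

Step 1: f(-3, 1) = 0, so P lies on C.
Step 2: partial derivatives
  f_x(x, y) = -4*x*y + 4*x - 2*y**2 + 2*y, f_y(x, y) = -2*x**2 - 4*x*y + 2*x - 3*y**2 - 4*y - 1.
  f_x(P) = 0, f_y(P) = -20 (gradient nonzero, so P is smooth).
Step 3: tangent line at P: 0·(x − -3) + -20·(y − 1) = 0.
Expanding: 20 - 20*y = 0.


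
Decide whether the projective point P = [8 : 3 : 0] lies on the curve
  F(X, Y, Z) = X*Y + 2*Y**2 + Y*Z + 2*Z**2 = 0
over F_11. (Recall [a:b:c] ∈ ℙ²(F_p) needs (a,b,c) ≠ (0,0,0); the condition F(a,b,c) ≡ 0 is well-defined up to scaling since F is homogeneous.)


F(8,3,0) ≡ 9 (mod 11); P is NOT on the curve.

Evaluate F(8, 3, 0) term-by-term (mod 11).
  X*Y ↦ 1·8·3·1 = 24
  2*Y**2 ↦ 2·1·9·1 = 18
  Y*Z ↦ 1·1·3·0 = 0
  2*Z**2 ↦ 2·1·1·0 = 0
Sum: F(8, 3, 0) = (24) + (18) + (0) + (0) = 42.
Reducing mod 11: 42 ≡ 9 (mod 11).
Since F(a, b, c) ≡ 9 ≠ 0 (mod 11), P does NOT lie on the curve.


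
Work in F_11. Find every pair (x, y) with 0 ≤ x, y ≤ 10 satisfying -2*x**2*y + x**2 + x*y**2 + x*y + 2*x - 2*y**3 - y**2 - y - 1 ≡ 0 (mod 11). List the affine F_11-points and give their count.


Affine F_11-points: {(1, 9), (2, 5), (4, 5), (6, 10), (7, 9), (8, 3), (8, 7), (8, 10), (10, 7)}; count = 9.

For each of the 121 pairs (x, y) ∈ F_11², evaluate f(x, y) mod 11. Record the zeros.
  x = 0: [0↦10, 1↦6, 2↦10, 3↦10, 4↦5, 5↦5, 6↦9, 7↦5, 8↦3, 9↦2, 10↦1]  zeros at y ∈ ∅
  x = 1: [0↦2, 1↦9, 2↦4, 3↦8, 4↦9, 5↦6, 6↦9, 7↦6, 8↦7, 9↦0, 10↦6]  zeros at y ∈ {9}
  x = 2: [0↦7, 1↦10, 2↦3, 3↦7, 4↦10, 5↦0, 6↦9, 7↦3, 8↦3, 9↦8, 10↦6]  zeros at y ∈ {5}
  x = 3: [0↦3, 1↦9, 2↦7, 3↦7, 4↦8, 5↦9, 6↦9, 7↦7, 8↦2, 9↦4, 10↦1]  zeros at y ∈ ∅
  x = 4: [0↦1, 1↦6, 2↦5, 3↦8, 4↦3, 5↦0, 6↦9, 7↦7, 8↦4, 9↦10, 10↦2]  zeros at y ∈ {5}
  x = 5: [0↦1, 1↦1, 2↦8, 3↦10, 4↦6, 5↦6, 6↦9, 7↦3, 8↦9, 9↦4, 10↦9]  zeros at y ∈ ∅
  x = 6: [0↦3, 1↦5, 2↦5, 3↦2, 4↦6, 5↦5, 6↦9, 7↦6, 8↦6, 9↦8, 10↦0]  zeros at y ∈ {10}
  x = 7: [0↦7, 1↦7, 2↦7, 3↦6, 4↦3, 5↦8, 6↦9, 7↦5, 8↦6, 9↦0, 10↦8]  zeros at y ∈ {9}
  x = 8: [0↦2, 1↦7, 2↦3, 3↦0, 4↦8, 5↦4, 6↦9, 7↦0, 8↦9, 9↦2, 10↦0]  zeros at y ∈ {3, 7, 10}
  x = 9: [0↦10, 1↦5, 2↦4, 3↦6, 4↦10, 5↦4, 6↦9, 7↦2, 8↦4, 9↦3, 10↦9]  zeros at y ∈ ∅
  x = 10: [0↦9, 1↦1, 2↦10, 3↦2, 4↦9, 5↦8, 6↦9, 7↦0, 8↦2, 9↦3, 10↦2]  zeros at y ∈ {7}
Collecting zeros: affine points = {(1, 9), (2, 5), (4, 5), (6, 10), (7, 9), (8, 3), (8, 7), (8, 10), (10, 7)}.
Total count |C(F_11)_aff| = 9.


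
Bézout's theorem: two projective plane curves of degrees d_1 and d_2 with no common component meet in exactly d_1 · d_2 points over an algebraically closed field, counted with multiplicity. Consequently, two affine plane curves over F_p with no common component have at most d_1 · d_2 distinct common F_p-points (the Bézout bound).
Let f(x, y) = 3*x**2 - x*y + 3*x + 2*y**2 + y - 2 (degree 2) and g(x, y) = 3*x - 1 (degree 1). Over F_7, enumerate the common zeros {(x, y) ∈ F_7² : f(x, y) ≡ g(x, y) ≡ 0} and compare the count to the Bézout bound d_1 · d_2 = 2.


Common zeros: ∅; count = 0; Bézout bound = 2.

deg(f) = 2, deg(g) = 1, so Bézout bound = 2.
Scan x ∈ F_7. For each x, list the y ∈ F_7 with f(x, y) ≡ 0 and those with g(x, y) ≡ 0 (mod 7); the common zeros in that column are the intersection.
  x = 0: f ≡ 0 at y ∈ ∅; g ≡ 0 at y ∈ ∅; common: ∅.
  x = 1: f ≡ 0 at y ∈ ∅; g ≡ 0 at y ∈ ∅; common: ∅.
  x = 2: f ≡ 0 at y ∈ ∅; g ≡ 0 at y ∈ ∅; common: ∅.
  x = 3: f ≡ 0 at y ∈ ∅; g ≡ 0 at y ∈ ∅; common: ∅.
  x = 4: f ≡ 0 at y ∈ {6}; g ≡ 0 at y ∈ ∅; common: ∅.
  x = 5: f ≡ 0 at y ∈ ∅; g ≡ 0 at y ∈ {0, 1, 2, 3, 4, 5, 6}; common: ∅.
  x = 6: f ≡ 0 at y ∈ ∅; g ≡ 0 at y ∈ ∅; common: ∅.
Collecting: common zeros = ∅, so the count is 0.
Comparison with the Bézout bound: 0 ≤ 2 = deg(f)·deg(g), as expected for curves with no common component (the affine F_7-count falls short of the bound because intersections may lie at infinity, over extension fields, or carry multiplicity).


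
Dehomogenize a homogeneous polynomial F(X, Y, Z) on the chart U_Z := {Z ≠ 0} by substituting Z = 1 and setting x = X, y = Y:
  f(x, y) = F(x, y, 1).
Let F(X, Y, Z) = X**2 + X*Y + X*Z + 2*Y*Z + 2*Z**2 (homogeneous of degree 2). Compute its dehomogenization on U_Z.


f(x, y) = x**2 + x*y + x + 2*y + 2

On U_Z we set Z = 1. Each monomial c·X^i·Y^j·Z^k in F becomes c·x^i·y^j·1^k = c·x^i·y^j.
Substituting Z = 1: F(X, Y, 1) = x**2 + x*y + x + 2*y + 2.
Note: deg(f) ≤ deg(F) = 2; strict inequality happens when F is divisible by Z (lost terms).


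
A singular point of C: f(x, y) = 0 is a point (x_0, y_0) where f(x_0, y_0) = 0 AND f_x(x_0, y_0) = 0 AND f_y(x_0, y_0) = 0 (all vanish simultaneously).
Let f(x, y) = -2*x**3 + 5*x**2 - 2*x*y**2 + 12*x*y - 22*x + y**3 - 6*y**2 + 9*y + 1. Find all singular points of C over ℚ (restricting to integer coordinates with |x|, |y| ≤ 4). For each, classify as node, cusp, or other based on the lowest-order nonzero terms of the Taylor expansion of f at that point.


Singular points: {(1, 3)}; classification: node.

Compute partial derivatives:
  f_x = -6*x**2 + 10*x - 2*y**2 + 12*y - 22.
  f_y = -4*x*y + 12*x + 3*y**2 - 12*y + 9.
Scan x_0 ∈ {−4, ..., 4}. For each x_0, f_y(x_0, y) is a polynomial in y; find its integer roots y ∈ {−4, ..., 4}, then test f_x and f at those candidates.
  x = -4: f_y(-4, y) = 3*y**2 + 4*y - 39; vanishes at y ∈ {3}. (-4, 3): f_x = -140 ≠ 0.
  x = -3: f_y(-3, y) = 3*y**2 - 27; vanishes at y ∈ {-3, 3}. (-3, -3): f_x = -160 ≠ 0; (-3, 3): f_x = -88 ≠ 0.
  x = -2: f_y(-2, y) = 3*y**2 - 4*y - 15; vanishes at y ∈ {3}. (-2, 3): f_x = -48 ≠ 0.
  x = -1: f_y(-1, y) = 3*y**2 - 8*y - 3; vanishes at y ∈ {3}. (-1, 3): f_x = -20 ≠ 0.
  x = 0: f_y(0, y) = 3*y**2 - 12*y + 9; vanishes at y ∈ {1, 3}. (0, 1): f_x = -12 ≠ 0; (0, 3): f_x = -4 ≠ 0.
  x = 1: f_y(1, y) = 3*y**2 - 16*y + 21; vanishes at y ∈ {3}. (1, 3): f_x = 0, f = 0 — SINGULAR.
  x = 2: f_y(2, y) = 3*y**2 - 20*y + 33; vanishes at y ∈ {3}. (2, 3): f_x = -8 ≠ 0.
  x = 3: f_y(3, y) = 3*y**2 - 24*y + 45; vanishes at y ∈ {3}. (3, 3): f_x = -28 ≠ 0.
  x = 4: f_y(4, y) = 3*y**2 - 28*y + 57; vanishes at y ∈ {3}. (4, 3): f_x = -60 ≠ 0.
Only singular point on the grid: (1, 3).
Classify: substitute x = 1 + u, y = 3 + v and expand: f = -2*u**3 - u**2 - 2*u*v**2 + v**3 + v**2.
No constant or linear terms (consistent with a singular point). Quadratic part: -u**2 + v**2. Cubic part: -2*u**3 - 2*u*v**2 + v**3.
The quadratic part v**2 - u**2 = (v − u)(v + u) splits into two distinct linear factors, so there are two distinct tangent lines y − 3 = ±(x − 1) — this is a node (ordinary double point).
Classification: node.


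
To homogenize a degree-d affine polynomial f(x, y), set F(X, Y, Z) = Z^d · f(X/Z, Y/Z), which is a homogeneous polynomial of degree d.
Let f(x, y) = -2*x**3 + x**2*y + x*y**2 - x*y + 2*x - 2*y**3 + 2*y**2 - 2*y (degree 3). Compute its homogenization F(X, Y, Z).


F(X, Y, Z) = -2*X**3 + X**2*Y + X*Y**2 - X*Y*Z + 2*X*Z**2 - 2*Y**3 + 2*Y**2*Z - 2*Y*Z**2

deg(f) = 3.
Substitute x = X/Z, y = Y/Z into f, then multiply by Z^3.
  monomial -2·x^3·y^0 ↦ -2·X^3·Y^0·Z^0.
  monomial 1·x^2·y^1 ↦ 1·X^2·Y^1·Z^0.
  monomial 1·x^1·y^2 ↦ 1·X^1·Y^2·Z^0.
  monomial -1·x^1·y^1 ↦ -1·X^1·Y^1·Z^1.
  monomial 2·x^1·y^0 ↦ 2·X^1·Y^0·Z^2.
  monomial -2·x^0·y^3 ↦ -2·X^0·Y^3·Z^0.
  monomial 2·x^0·y^2 ↦ 2·X^0·Y^2·Z^1.
  monomial -2·x^0·y^1 ↦ -2·X^0·Y^1·Z^2.
Collecting: F(X, Y, Z) = -2*X**3 + X**2*Y + X*Y**2 - X*Y*Z + 2*X*Z**2 - 2*Y**3 + 2*Y**2*Z - 2*Y*Z**2.


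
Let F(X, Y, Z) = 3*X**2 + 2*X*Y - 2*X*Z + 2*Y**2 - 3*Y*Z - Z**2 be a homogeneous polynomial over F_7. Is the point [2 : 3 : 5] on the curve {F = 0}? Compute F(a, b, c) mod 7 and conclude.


F(2,3,5) ≡ 1 (mod 7); P is NOT on the curve.

Evaluate F(2, 3, 5) term-by-term (mod 7).
  3*X**2 ↦ 3·4·1·1 = 12
  2*X*Y ↦ 2·2·3·1 = 12
  -2*X*Z ↦ -2·2·1·5 = -20
  2*Y**2 ↦ 2·1·9·1 = 18
  -3*Y*Z ↦ -3·1·3·5 = -45
  -Z**2 ↦ -1·1·1·25 = -25
Sum: F(2, 3, 5) = (12) + (12) + (-20) + (18) + (-45) + (-25) = -48.
Reducing mod 7: -48 ≡ 1 (mod 7).
Since F(a, b, c) ≡ 1 ≠ 0 (mod 7), P does NOT lie on the curve.


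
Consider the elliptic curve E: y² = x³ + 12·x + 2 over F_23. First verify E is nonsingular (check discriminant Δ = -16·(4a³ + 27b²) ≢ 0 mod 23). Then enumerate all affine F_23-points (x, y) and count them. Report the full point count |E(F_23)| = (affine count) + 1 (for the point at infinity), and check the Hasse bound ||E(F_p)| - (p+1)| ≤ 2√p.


Affine points = {(0, 5), (0, 18), (5, 7), (5, 16), (8, 9), (8, 14), (10, 8), (10, 15), (11, 4), (11, 19), (13, 3), (13, 20), (14, 4), (14, 19), (16, 9), (16, 14), (17, 6), (17, 17), (18, 1), (18, 22), (20, 10), (20, 13), (21, 4), (21, 19), (22, 9), (22, 14)}; affine count = 26; |E(F_23)| = 27.

Discriminant check: Δ ∝ 4a³ + 27b² = 4·12³ + 27·2² = 4·1728 + 27·4 ≡ 5 (mod 23). Nonzero ⇒ E is nonsingular.
For each x ∈ F_23, compute rhs = x³ + 12·x + 2 mod 23, then count y ∈ F_23 with y² ≡ rhs.
  x = 0: rhs = 2, matching y values: 5, 18 (2 points).
  x = 1: rhs = 15, matching y values: none (0 points).
  x = 2: rhs = 11, matching y values: none (0 points).
  x = 3: rhs = 19, matching y values: none (0 points).
  x = 4: rhs = 22, matching y values: none (0 points).
  x = 5: rhs = 3, matching y values: 7, 16 (2 points).
  x = 6: rhs = 14, matching y values: none (0 points).
  x = 7: rhs = 15, matching y values: none (0 points).
  x = 8: rhs = 12, matching y values: 9, 14 (2 points).
  x = 9: rhs = 11, matching y values: none (0 points).
  x = 10: rhs = 18, matching y values: 8, 15 (2 points).
  x = 11: rhs = 16, matching y values: 4, 19 (2 points).
  x = 12: rhs = 11, matching y values: none (0 points).
  x = 13: rhs = 9, matching y values: 3, 20 (2 points).
  x = 14: rhs = 16, matching y values: 4, 19 (2 points).
  x = 15: rhs = 15, matching y values: none (0 points).
  x = 16: rhs = 12, matching y values: 9, 14 (2 points).
  x = 17: rhs = 13, matching y values: 6, 17 (2 points).
  x = 18: rhs = 1, matching y values: 1, 22 (2 points).
  x = 19: rhs = 5, matching y values: none (0 points).
  x = 20: rhs = 8, matching y values: 10, 13 (2 points).
  x = 21: rhs = 16, matching y values: 4, 19 (2 points).
  x = 22: rhs = 12, matching y values: 9, 14 (2 points).
Total affine count: 26.
Full point count |E(F_23)| = 26 + 1 = 27.
Hasse bound: |27 − (23+1)| = |3| = 3 ≤ 2√23 ≈ 9.5917 ✓.


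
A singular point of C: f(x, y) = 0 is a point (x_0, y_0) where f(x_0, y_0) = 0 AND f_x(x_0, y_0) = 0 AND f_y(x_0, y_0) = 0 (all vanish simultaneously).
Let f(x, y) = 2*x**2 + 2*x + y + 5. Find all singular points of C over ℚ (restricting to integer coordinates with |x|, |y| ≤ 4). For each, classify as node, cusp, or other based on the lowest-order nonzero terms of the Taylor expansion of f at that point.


No singular points in the scanned grid; C is smooth there.

Compute partial derivatives:
  f_x = 4*x + 2.
  f_y = 1.
f_y = 1 is a nonzero constant, so f_y never vanishes: no point (x, y) can satisfy f = f_x = f_y = 0. In particular no (x, y) ∈ {−4, ..., 4}² is singular; the curve is smooth.


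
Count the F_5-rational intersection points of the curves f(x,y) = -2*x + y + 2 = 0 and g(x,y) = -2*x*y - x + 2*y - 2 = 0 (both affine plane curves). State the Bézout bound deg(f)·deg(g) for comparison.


Common zeros: ∅; count = 0; Bézout bound = 2.

deg(f) = 1, deg(g) = 2, so Bézout bound = 2.
Scan x ∈ F_5. For each x, list the y ∈ F_5 with f(x, y) ≡ 0 and those with g(x, y) ≡ 0 (mod 5); the common zeros in that column are the intersection.
  x = 0: f ≡ 0 at y ∈ {3}; g ≡ 0 at y ∈ {1}; common: ∅.
  x = 1: f ≡ 0 at y ∈ {0}; g ≡ 0 at y ∈ ∅; common: ∅.
  x = 2: f ≡ 0 at y ∈ {2}; g ≡ 0 at y ∈ {3}; common: ∅.
  x = 3: f ≡ 0 at y ∈ {4}; g ≡ 0 at y ∈ {0}; common: ∅.
  x = 4: f ≡ 0 at y ∈ {1}; g ≡ 0 at y ∈ {4}; common: ∅.
Collecting: common zeros = ∅, so the count is 0.
Comparison with the Bézout bound: 0 ≤ 2 = deg(f)·deg(g), as expected for curves with no common component (the affine F_5-count falls short of the bound because intersections may lie at infinity, over extension fields, or carry multiplicity).


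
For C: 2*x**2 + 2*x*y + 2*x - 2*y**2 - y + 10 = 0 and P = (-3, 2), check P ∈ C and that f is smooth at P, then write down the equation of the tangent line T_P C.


Tangent line at P: -6*x - 15*y + 12 = 0.

Step 1: f(-3, 2) = 0, so P lies on C.
Step 2: partial derivatives
  f_x(x, y) = 4*x + 2*y + 2, f_y(x, y) = 2*x - 4*y - 1.
  f_x(P) = -6, f_y(P) = -15 (gradient nonzero, so P is smooth).
Step 3: tangent line at P: -6·(x − -3) + -15·(y − 2) = 0.
Expanding: -6*x - 15*y + 12 = 0.


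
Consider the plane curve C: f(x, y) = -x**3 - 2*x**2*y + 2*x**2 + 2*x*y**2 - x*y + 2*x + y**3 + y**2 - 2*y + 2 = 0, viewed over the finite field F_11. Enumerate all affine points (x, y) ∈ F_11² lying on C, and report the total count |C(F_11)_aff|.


Affine F_11-points: {(0, 6), (1, 3), (2, 1), (2, 6), (2, 10), (3, 2), (4, 0), (7, 5), (8, 5), (9, 7), (10, 1), (10, 5), (10, 6)}; count = 13.

For each of the 121 pairs (x, y) ∈ F_11², evaluate f(x, y) mod 11. Record the zeros.
  x = 0: [0↦2, 1↦2, 2↦10, 3↦10, 4↦8, 5↦10, 6↦0, 7↦6, 8↦1, 9↦2, 10↦4]  zeros at y ∈ {6}
  x = 1: [0↦5, 1↦4, 2↦4, 3↦0, 4↦9, 5↦4, 6↦2, 7↦9, 8↦9, 9↦8, 10↦1]  zeros at y ∈ {3}
  x = 2: [0↦6, 1↦0, 2↦10, 3↦9, 4↦3, 5↦9, 6↦0, 7↦4, 8↦5, 9↦9, 10↦0]  zeros at y ∈ {1, 6, 10}
  x = 3: [0↦10, 1↦6, 2↦0, 3↦9, 4↦6, 5↦8, 6↦10, 7↦7, 8↦5, 9↦10, 10↦6]  zeros at y ∈ {2}
  x = 4: [0↦0, 1↦5, 2↦1, 3↦5, 4↦1, 5↦6, 6↦4, 7↦1, 8↦3, 9↦5, 10↦2]  zeros at y ∈ {0}
  x = 5: [0↦3, 1↦2, 2↦7, 3↦2, 4↦4, 5↦8, 6↦9, 7↦2, 8↦4, 9↦10, 10↦4]  zeros at y ∈ ∅
  x = 6: [0↦2, 1↦2, 2↦1, 3↦5, 4↦9, 5↦8, 6↦8, 7↦4, 8↦2, 9↦8, 10↦6]  zeros at y ∈ ∅
  x = 7: [0↦2, 1↦10, 2↦10, 3↦8, 4↦10, 5↦0, 6↦6, 7↦1, 8↦2, 9↦4, 10↦2]  zeros at y ∈ {5}
  x = 8: [0↦8, 1↦9, 2↦6, 3↦5, 4↦1, 5↦0, 6↦8, 7↦9, 8↦9, 9↦3, 10↦8]  zeros at y ∈ {5}
  x = 9: [0↦3, 1↦4, 2↦5, 3↦1, 4↦9, 5↦2, 6↦8, 7↦0, 8↦6, 9↦10, 10↦7]  zeros at y ∈ {7}
  x = 10: [0↦3, 1↦0, 2↦1, 3↦1, 4↦6, 5↦0, 6↦0, 7↦1, 8↦9, 9↦8, 10↦4]  zeros at y ∈ {1, 5, 6}
Collecting zeros: affine points = {(0, 6), (1, 3), (2, 1), (2, 6), (2, 10), (3, 2), (4, 0), (7, 5), (8, 5), (9, 7), (10, 1), (10, 5), (10, 6)}.
Total count |C(F_11)_aff| = 13.


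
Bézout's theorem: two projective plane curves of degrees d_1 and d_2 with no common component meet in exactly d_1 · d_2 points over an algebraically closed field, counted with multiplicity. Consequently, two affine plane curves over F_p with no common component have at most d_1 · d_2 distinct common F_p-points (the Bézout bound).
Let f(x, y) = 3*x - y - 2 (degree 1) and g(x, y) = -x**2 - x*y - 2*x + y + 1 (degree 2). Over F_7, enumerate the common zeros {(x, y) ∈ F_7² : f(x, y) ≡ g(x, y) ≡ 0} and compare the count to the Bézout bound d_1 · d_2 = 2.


Common zeros: {(3, 0)}; count = 1; Bézout bound = 2.

deg(f) = 1, deg(g) = 2, so Bézout bound = 2.
Scan x ∈ F_7. For each x, list the y ∈ F_7 with f(x, y) ≡ 0 and those with g(x, y) ≡ 0 (mod 7); the common zeros in that column are the intersection.
  x = 0: f ≡ 0 at y ∈ {5}; g ≡ 0 at y ∈ {6}; common: ∅.
  x = 1: f ≡ 0 at y ∈ {1}; g ≡ 0 at y ∈ ∅; common: ∅.
  x = 2: f ≡ 0 at y ∈ {4}; g ≡ 0 at y ∈ {0}; common: ∅.
  x = 3: f ≡ 0 at y ∈ {0}; g ≡ 0 at y ∈ {0}; common: {0}.
  x = 4: f ≡ 0 at y ∈ {3}; g ≡ 0 at y ∈ {4}; common: ∅.
  x = 5: f ≡ 0 at y ∈ {6}; g ≡ 0 at y ∈ {2}; common: ∅.
  x = 6: f ≡ 0 at y ∈ {2}; g ≡ 0 at y ∈ {6}; common: ∅.
Collecting: common zeros = {(3, 0)}, so the count is 1.
Comparison with the Bézout bound: 1 ≤ 2 = deg(f)·deg(g), as expected for curves with no common component (the affine F_7-count falls short of the bound because intersections may lie at infinity, over extension fields, or carry multiplicity).


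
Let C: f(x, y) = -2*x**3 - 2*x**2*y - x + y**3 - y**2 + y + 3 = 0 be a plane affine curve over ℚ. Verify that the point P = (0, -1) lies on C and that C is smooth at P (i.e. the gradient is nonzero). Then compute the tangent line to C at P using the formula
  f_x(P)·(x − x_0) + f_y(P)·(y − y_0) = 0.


Tangent line at P: -x + 6*y + 6 = 0.

Step 1: f(0, -1) = 0, so P lies on C.
Step 2: partial derivatives
  f_x(x, y) = -6*x**2 - 4*x*y - 1, f_y(x, y) = -2*x**2 + 3*y**2 - 2*y + 1.
  f_x(P) = -1, f_y(P) = 6 (gradient nonzero, so P is smooth).
Step 3: tangent line at P: -1·(x − 0) + 6·(y − -1) = 0.
Expanding: -x + 6*y + 6 = 0.


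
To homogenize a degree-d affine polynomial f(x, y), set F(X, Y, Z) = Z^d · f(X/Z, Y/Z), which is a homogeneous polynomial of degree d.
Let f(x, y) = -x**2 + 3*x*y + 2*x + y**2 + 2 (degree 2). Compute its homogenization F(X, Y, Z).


F(X, Y, Z) = -X**2 + 3*X*Y + 2*X*Z + Y**2 + 2*Z**2

deg(f) = 2.
Substitute x = X/Z, y = Y/Z into f, then multiply by Z^2.
  monomial -1·x^2·y^0 ↦ -1·X^2·Y^0·Z^0.
  monomial 3·x^1·y^1 ↦ 3·X^1·Y^1·Z^0.
  monomial 2·x^1·y^0 ↦ 2·X^1·Y^0·Z^1.
  monomial 1·x^0·y^2 ↦ 1·X^0·Y^2·Z^0.
  monomial 2·x^0·y^0 ↦ 2·X^0·Y^0·Z^2.
Collecting: F(X, Y, Z) = -X**2 + 3*X*Y + 2*X*Z + Y**2 + 2*Z**2.
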